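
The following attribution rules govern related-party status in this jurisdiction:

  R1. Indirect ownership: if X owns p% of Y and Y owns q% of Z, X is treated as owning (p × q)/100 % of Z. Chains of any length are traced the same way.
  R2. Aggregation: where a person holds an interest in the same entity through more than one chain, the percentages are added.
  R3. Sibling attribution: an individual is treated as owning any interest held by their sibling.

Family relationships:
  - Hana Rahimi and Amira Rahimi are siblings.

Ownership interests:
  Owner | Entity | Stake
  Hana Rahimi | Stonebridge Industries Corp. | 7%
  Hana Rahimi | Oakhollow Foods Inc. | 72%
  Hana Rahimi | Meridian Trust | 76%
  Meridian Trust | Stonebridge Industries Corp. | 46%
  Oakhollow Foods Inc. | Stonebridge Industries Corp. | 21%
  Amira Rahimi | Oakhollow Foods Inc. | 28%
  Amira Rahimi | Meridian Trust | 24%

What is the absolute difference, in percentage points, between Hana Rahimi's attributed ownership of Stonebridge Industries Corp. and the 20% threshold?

54

By sibling attribution (R3), Hana Rahimi is treated as also owning Amira Rahimi's interest in Meridian Trust, giving 76% + 24% = 100%.
By sibling attribution (R3), Hana Rahimi is treated as also owning Amira Rahimi's interest in Oakhollow Foods Inc, giving 72% + 28% = 100%.
Chain via Meridian Trust (R1): 100% × 46% = 46% of Stonebridge Industries Corp.
Chain via Oakhollow Foods Inc. (R1): 100% × 21% = 21% of Stonebridge Industries Corp.
Direct interest in Stonebridge Industries Corp: 7%.
Aggregating (R2): 46% + 21% + 7% = 74%.
74% exceeds the 20% threshold by 54 percentage points.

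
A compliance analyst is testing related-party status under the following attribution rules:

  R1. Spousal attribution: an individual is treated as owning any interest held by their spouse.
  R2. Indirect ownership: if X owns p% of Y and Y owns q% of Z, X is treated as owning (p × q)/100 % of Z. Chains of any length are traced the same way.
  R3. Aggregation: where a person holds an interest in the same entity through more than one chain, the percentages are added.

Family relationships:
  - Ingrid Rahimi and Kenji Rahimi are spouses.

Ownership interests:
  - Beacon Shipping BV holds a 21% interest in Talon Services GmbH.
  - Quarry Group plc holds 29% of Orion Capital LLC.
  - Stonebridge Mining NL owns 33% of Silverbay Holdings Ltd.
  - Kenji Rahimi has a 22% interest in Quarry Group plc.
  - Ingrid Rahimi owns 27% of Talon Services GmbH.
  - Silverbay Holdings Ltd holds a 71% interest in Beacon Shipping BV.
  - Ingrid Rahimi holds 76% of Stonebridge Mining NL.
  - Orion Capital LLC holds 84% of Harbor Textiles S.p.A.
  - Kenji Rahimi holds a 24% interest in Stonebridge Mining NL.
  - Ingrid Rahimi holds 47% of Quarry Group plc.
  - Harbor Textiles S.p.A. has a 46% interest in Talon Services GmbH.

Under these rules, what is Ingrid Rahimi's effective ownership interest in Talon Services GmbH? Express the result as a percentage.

39.652164%

By spousal attribution (R1), Ingrid Rahimi is treated as also owning Kenji Rahimi's interest in Stonebridge Mining NL, giving 76% + 24% = 100%.
By spousal attribution (R1), Ingrid Rahimi is treated as also owning Kenji Rahimi's interest in Quarry Group plc, giving 47% + 22% = 69%.
Chain via Stonebridge Mining NL → Silverbay Holdings Ltd → Beacon Shipping BV (R2): 100% × 33% × 71% × 21% = 4.9203% of Talon Services GmbH.
Chain via Quarry Group plc → Orion Capital LLC → Harbor Textiles S.p.A. (R2): 69% × 29% × 84% × 46% = 7.731864% of Talon Services GmbH.
Direct interest in Talon Services GmbH: 27%.
Aggregating (R3): 4.9203% + 7.731864% + 27% = 39.652164%.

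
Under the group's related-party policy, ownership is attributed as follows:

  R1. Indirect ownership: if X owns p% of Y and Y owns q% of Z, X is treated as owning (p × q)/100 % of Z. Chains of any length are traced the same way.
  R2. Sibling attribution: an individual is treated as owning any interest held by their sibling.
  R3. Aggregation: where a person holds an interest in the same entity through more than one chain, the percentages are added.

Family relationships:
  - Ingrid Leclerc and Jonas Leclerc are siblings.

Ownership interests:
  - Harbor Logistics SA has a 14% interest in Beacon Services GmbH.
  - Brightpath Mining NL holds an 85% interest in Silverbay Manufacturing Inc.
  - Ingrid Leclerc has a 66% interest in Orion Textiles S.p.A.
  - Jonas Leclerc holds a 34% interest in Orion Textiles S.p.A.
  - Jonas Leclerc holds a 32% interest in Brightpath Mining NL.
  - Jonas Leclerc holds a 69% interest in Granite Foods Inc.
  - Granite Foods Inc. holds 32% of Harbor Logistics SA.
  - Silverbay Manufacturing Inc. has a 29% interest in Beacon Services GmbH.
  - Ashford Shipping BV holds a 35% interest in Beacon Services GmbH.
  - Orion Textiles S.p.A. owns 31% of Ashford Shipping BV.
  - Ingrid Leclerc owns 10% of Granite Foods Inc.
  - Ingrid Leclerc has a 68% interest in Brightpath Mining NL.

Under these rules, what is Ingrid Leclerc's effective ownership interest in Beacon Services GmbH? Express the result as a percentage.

39.0392%

By sibling attribution (R2), Ingrid Leclerc is treated as also owning Jonas Leclerc's interest in Granite Foods Inc, giving 10% + 69% = 79%.
By sibling attribution (R2), Ingrid Leclerc is treated as also owning Jonas Leclerc's interest in Orion Textiles S.p.A, giving 66% + 34% = 100%.
By sibling attribution (R2), Ingrid Leclerc is treated as also owning Jonas Leclerc's interest in Brightpath Mining NL, giving 68% + 32% = 100%.
Chain via Granite Foods Inc. → Harbor Logistics SA (R1): 79% × 32% × 14% = 3.5392% of Beacon Services GmbH.
Chain via Orion Textiles S.p.A. → Ashford Shipping BV (R1): 100% × 31% × 35% = 10.85% of Beacon Services GmbH.
Chain via Brightpath Mining NL → Silverbay Manufacturing Inc. (R1): 100% × 85% × 29% = 24.65% of Beacon Services GmbH.
Aggregating (R3): 3.5392% + 10.85% + 24.65% = 39.0392%.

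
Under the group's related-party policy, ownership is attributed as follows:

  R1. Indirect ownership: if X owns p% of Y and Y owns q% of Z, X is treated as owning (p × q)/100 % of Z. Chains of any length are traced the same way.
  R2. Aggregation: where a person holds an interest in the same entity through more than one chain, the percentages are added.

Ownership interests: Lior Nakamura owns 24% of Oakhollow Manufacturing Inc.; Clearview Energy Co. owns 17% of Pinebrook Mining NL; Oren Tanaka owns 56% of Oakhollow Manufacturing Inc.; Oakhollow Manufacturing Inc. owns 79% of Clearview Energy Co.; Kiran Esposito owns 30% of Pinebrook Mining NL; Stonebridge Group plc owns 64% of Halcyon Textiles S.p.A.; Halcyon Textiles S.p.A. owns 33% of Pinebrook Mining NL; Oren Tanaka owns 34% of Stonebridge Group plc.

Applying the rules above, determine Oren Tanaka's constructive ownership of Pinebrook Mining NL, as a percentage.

14.7016%

Chain via Stonebridge Group plc → Halcyon Textiles S.p.A. (R1): 34% × 64% × 33% = 7.1808% of Pinebrook Mining NL.
Chain via Oakhollow Manufacturing Inc. → Clearview Energy Co. (R1): 56% × 79% × 17% = 7.5208% of Pinebrook Mining NL.
Aggregating (R2): 7.1808% + 7.5208% = 14.7016%.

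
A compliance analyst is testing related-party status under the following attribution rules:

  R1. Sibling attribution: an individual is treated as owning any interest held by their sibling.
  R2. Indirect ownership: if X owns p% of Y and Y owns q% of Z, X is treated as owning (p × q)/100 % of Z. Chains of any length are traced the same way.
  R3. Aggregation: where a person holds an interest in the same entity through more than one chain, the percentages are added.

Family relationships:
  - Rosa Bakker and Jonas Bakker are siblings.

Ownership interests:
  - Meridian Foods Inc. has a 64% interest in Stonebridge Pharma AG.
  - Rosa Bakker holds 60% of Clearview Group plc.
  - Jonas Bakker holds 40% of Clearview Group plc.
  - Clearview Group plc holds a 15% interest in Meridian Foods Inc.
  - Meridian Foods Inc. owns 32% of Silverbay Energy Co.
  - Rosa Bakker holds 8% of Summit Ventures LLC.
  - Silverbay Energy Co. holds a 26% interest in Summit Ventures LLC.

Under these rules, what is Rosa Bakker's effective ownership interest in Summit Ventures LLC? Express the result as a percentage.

9.248%

By sibling attribution (R1), Rosa Bakker is treated as also owning Jonas Bakker's interest in Clearview Group plc, giving 60% + 40% = 100%.
Chain via Clearview Group plc → Meridian Foods Inc. → Silverbay Energy Co. (R2): 100% × 15% × 32% × 26% = 1.248% of Summit Ventures LLC.
Direct interest in Summit Ventures LLC: 8%.
Aggregating (R3): 1.248% + 8% = 9.248%.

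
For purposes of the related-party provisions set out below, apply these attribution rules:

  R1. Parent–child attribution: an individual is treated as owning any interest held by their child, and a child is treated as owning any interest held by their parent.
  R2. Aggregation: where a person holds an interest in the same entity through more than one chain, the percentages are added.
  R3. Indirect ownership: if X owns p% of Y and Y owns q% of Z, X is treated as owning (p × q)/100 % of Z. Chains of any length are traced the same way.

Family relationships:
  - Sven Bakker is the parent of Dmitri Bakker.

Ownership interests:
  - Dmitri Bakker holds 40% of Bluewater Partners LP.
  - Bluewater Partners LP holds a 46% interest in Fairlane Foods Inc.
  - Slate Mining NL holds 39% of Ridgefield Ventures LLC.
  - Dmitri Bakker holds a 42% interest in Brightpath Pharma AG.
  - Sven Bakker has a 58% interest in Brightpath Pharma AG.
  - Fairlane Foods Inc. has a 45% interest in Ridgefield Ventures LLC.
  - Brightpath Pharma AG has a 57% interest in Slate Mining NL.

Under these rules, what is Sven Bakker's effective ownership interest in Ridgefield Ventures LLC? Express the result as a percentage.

By parent–child attribution (R1), Sven Bakker is treated as also owning Dmitri Bakker's interest in Brightpath Pharma AG, giving 58% + 42% = 100%.
By parent–child attribution (R1), Sven Bakker is treated as owning Dmitri Bakker's 40% interest in Bluewater Partners LP.
Chain via Brightpath Pharma AG → Slate Mining NL (R3): 100% × 57% × 39% = 22.23% of Ridgefield Ventures LLC.
Chain via Bluewater Partners LP → Fairlane Foods Inc. (R3): 40% × 46% × 45% = 8.28% of Ridgefield Ventures LLC.
Aggregating (R2): 22.23% + 8.28% = 30.51%.

30.51%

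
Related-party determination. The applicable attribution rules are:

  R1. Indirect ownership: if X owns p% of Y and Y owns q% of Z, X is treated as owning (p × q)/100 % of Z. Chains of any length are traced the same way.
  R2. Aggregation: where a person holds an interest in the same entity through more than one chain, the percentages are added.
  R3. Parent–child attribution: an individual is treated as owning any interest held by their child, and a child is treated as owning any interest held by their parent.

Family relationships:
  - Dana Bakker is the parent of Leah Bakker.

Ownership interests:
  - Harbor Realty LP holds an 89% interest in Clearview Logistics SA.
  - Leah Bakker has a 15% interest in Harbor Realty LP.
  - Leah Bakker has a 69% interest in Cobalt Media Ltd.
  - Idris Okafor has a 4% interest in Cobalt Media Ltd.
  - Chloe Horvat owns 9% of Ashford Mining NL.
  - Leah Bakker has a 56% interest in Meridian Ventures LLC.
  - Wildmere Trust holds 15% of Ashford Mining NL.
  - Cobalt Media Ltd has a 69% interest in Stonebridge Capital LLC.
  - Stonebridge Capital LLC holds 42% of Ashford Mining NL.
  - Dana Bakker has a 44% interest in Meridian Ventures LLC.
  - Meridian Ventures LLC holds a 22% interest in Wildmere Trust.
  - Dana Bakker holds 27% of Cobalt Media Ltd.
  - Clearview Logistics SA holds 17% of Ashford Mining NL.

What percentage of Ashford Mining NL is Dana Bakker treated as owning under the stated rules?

By parent–child attribution (R3), Dana Bakker is treated as also owning Leah Bakker's interest in Cobalt Media Ltd, giving 27% + 69% = 96%.
By parent–child attribution (R3), Dana Bakker is treated as also owning Leah Bakker's interest in Meridian Ventures LLC, giving 44% + 56% = 100%.
By parent–child attribution (R3), Dana Bakker is treated as owning Leah Bakker's 15% interest in Harbor Realty LP.
Chain via Cobalt Media Ltd → Stonebridge Capital LLC (R1): 96% × 69% × 42% = 27.8208% of Ashford Mining NL.
Chain via Meridian Ventures LLC → Wildmere Trust (R1): 100% × 22% × 15% = 3.3% of Ashford Mining NL.
Chain via Harbor Realty LP → Clearview Logistics SA (R1): 15% × 89% × 17% = 2.2695% of Ashford Mining NL.
Aggregating (R2): 27.8208% + 3.3% + 2.2695% = 33.3903%.

33.3903%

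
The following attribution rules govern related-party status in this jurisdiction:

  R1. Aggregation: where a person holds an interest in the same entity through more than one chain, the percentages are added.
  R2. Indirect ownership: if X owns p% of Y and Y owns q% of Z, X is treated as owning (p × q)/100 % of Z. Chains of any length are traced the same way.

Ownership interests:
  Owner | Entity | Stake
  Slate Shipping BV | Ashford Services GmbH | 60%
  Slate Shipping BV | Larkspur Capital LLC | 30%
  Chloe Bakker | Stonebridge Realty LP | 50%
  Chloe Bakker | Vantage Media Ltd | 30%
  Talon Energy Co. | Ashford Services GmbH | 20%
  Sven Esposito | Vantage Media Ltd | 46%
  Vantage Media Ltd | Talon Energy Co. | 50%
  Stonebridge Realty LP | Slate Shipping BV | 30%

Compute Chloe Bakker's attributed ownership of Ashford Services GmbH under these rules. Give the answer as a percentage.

12%

Chain via Stonebridge Realty LP → Slate Shipping BV (R2): 50% × 30% × 60% = 9% of Ashford Services GmbH.
Chain via Vantage Media Ltd → Talon Energy Co. (R2): 30% × 50% × 20% = 3% of Ashford Services GmbH.
Aggregating (R1): 9% + 3% = 12%.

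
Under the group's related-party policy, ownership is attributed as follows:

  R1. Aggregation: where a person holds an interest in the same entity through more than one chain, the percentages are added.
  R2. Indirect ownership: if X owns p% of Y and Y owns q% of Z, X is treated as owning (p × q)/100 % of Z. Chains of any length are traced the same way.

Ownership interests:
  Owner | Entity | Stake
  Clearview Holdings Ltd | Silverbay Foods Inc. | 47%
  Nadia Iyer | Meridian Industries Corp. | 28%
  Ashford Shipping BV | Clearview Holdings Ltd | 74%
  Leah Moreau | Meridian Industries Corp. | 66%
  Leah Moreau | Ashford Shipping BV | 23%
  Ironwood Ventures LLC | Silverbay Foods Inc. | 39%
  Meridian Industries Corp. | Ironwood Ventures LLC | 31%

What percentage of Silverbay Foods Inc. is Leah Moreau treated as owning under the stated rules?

15.9788%

Chain via Meridian Industries Corp. → Ironwood Ventures LLC (R2): 66% × 31% × 39% = 7.9794% of Silverbay Foods Inc.
Chain via Ashford Shipping BV → Clearview Holdings Ltd (R2): 23% × 74% × 47% = 7.9994% of Silverbay Foods Inc.
Aggregating (R1): 7.9794% + 7.9994% = 15.9788%.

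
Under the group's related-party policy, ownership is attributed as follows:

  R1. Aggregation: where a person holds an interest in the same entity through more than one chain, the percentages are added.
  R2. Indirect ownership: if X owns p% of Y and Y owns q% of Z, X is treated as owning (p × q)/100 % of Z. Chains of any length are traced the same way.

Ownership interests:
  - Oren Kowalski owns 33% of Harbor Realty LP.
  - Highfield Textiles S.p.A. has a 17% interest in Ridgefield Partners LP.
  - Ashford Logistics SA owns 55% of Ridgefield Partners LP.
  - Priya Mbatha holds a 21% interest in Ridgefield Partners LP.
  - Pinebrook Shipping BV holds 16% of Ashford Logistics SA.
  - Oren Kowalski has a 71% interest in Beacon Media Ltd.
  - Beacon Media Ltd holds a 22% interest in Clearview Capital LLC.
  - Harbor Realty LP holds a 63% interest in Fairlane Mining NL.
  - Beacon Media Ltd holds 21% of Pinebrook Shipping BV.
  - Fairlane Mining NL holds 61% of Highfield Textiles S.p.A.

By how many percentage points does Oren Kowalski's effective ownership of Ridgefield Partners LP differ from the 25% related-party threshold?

Chain via Harbor Realty LP → Fairlane Mining NL → Highfield Textiles S.p.A. (R2): 33% × 63% × 61% × 17% = 2.155923% of Ridgefield Partners LP.
Chain via Beacon Media Ltd → Pinebrook Shipping BV → Ashford Logistics SA (R2): 71% × 21% × 16% × 55% = 1.31208% of Ridgefield Partners LP.
Aggregating (R1): 2.155923% + 1.31208% = 3.468003%.
3.468003% falls short of the 25% threshold by 21.531997 percentage points.

21.531997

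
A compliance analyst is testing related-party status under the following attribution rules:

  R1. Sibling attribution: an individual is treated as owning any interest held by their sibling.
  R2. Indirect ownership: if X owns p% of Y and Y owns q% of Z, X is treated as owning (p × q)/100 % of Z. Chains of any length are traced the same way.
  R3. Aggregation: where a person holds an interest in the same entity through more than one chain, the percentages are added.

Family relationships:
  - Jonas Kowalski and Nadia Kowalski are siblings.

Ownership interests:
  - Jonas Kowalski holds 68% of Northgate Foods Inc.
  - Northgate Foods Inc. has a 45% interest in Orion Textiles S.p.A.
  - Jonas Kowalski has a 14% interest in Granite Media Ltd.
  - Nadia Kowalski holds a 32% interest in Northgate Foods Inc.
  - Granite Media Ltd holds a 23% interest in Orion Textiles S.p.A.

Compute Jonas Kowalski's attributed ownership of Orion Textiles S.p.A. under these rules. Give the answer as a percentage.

48.22%

By sibling attribution (R1), Jonas Kowalski is treated as also owning Nadia Kowalski's interest in Northgate Foods Inc, giving 68% + 32% = 100%.
Chain via Northgate Foods Inc. (R2): 100% × 45% = 45% of Orion Textiles S.p.A.
Chain via Granite Media Ltd (R2): 14% × 23% = 3.22% of Orion Textiles S.p.A.
Aggregating (R3): 45% + 3.22% = 48.22%.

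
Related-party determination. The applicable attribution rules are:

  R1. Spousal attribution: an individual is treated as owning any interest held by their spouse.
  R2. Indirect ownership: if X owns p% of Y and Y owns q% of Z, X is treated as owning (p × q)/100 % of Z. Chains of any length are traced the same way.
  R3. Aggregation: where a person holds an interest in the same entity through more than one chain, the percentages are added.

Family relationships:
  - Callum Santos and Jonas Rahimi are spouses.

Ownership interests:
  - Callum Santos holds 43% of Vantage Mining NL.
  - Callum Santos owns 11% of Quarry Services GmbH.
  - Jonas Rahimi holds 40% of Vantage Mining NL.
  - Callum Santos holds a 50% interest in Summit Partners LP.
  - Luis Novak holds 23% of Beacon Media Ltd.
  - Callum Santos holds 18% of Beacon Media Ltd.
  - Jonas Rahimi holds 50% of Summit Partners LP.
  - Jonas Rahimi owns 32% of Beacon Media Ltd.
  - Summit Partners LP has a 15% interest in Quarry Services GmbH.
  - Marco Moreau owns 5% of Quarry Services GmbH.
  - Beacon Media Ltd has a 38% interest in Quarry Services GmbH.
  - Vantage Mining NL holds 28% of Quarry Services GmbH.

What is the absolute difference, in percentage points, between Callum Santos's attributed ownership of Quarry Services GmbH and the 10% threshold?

58.24

By spousal attribution (R1), Callum Santos is treated as also owning Jonas Rahimi's interest in Summit Partners LP, giving 50% + 50% = 100%.
By spousal attribution (R1), Callum Santos is treated as also owning Jonas Rahimi's interest in Vantage Mining NL, giving 43% + 40% = 83%.
By spousal attribution (R1), Callum Santos is treated as also owning Jonas Rahimi's interest in Beacon Media Ltd, giving 18% + 32% = 50%.
Chain via Summit Partners LP (R2): 100% × 15% = 15% of Quarry Services GmbH.
Chain via Vantage Mining NL (R2): 83% × 28% = 23.24% of Quarry Services GmbH.
Chain via Beacon Media Ltd (R2): 50% × 38% = 19% of Quarry Services GmbH.
Direct interest in Quarry Services GmbH: 11%.
Aggregating (R3): 15% + 23.24% + 19% + 11% = 68.24%.
68.24% exceeds the 10% threshold by 58.24 percentage points.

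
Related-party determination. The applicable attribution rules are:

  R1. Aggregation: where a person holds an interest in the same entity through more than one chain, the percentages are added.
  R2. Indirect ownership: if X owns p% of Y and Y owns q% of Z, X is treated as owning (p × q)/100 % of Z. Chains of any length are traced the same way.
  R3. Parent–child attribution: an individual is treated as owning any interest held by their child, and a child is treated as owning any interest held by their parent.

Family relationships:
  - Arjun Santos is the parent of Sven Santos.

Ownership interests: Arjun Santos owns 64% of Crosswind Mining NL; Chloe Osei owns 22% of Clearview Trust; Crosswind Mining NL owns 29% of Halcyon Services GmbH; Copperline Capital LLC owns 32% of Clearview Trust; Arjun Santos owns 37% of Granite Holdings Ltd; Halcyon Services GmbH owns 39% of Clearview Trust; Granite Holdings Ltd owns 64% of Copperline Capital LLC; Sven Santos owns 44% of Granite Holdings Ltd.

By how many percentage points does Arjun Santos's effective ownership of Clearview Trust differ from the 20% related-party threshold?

3.8272

By parent–child attribution (R3), Arjun Santos is treated as also owning Sven Santos's interest in Granite Holdings Ltd, giving 37% + 44% = 81%.
Chain via Granite Holdings Ltd → Copperline Capital LLC (R2): 81% × 64% × 32% = 16.5888% of Clearview Trust.
Chain via Crosswind Mining NL → Halcyon Services GmbH (R2): 64% × 29% × 39% = 7.2384% of Clearview Trust.
Aggregating (R1): 16.5888% + 7.2384% = 23.8272%.
23.8272% exceeds the 20% threshold by 3.8272 percentage points.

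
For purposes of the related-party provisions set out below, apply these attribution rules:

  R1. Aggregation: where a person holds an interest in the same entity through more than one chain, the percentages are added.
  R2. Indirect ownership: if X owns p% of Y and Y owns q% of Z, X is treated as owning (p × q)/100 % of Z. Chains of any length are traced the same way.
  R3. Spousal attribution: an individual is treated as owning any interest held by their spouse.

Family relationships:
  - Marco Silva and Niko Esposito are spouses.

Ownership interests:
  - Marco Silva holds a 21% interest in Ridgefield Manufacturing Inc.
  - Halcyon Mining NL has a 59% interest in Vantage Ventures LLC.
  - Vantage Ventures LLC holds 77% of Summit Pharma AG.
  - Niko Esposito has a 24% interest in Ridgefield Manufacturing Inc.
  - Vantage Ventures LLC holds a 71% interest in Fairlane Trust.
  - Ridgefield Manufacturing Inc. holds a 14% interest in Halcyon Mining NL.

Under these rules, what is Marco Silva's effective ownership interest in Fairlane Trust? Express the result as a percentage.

2.63907%

By spousal attribution (R3), Marco Silva is treated as also owning Niko Esposito's interest in Ridgefield Manufacturing Inc, giving 21% + 24% = 45%.
Chain via Ridgefield Manufacturing Inc. → Halcyon Mining NL → Vantage Ventures LLC (R2): 45% × 14% × 59% × 71% = 2.63907% of Fairlane Trust.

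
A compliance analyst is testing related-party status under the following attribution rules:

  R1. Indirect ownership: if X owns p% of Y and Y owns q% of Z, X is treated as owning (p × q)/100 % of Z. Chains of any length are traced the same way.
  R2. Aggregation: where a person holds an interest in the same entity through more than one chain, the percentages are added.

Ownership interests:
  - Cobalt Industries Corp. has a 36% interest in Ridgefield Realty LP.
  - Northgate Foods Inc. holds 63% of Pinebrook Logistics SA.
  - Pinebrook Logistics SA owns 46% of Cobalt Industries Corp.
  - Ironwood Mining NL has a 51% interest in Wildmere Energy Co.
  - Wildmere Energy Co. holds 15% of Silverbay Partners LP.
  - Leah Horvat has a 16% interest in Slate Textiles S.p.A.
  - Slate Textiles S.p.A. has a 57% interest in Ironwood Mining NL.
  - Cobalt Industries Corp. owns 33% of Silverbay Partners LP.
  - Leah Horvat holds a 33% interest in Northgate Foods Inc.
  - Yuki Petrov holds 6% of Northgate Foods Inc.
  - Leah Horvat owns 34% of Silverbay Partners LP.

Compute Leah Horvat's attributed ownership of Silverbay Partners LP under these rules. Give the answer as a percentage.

Chain via Northgate Foods Inc. → Pinebrook Logistics SA → Cobalt Industries Corp. (R1): 33% × 63% × 46% × 33% = 3.155922% of Silverbay Partners LP.
Chain via Slate Textiles S.p.A. → Ironwood Mining NL → Wildmere Energy Co. (R1): 16% × 57% × 51% × 15% = 0.69768% of Silverbay Partners LP.
Direct interest in Silverbay Partners LP: 34%.
Aggregating (R2): 3.155922% + 0.69768% + 34% = 37.853602%.

37.853602%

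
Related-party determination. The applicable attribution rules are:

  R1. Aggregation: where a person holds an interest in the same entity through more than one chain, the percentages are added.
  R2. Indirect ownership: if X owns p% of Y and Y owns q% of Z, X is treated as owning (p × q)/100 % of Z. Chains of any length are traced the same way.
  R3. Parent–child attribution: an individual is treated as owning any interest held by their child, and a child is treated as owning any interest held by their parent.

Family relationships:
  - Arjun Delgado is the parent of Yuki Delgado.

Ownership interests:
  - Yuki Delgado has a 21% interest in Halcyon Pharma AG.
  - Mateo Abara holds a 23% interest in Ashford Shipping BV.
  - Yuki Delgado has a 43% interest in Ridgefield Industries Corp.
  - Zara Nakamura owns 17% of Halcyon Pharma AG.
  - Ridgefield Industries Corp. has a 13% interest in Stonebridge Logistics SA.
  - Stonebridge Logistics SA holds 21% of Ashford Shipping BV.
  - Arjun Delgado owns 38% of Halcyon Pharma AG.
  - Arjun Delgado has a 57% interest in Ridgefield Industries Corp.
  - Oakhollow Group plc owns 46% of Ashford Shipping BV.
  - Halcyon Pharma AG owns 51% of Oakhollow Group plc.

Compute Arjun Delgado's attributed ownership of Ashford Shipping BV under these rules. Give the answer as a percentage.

16.5714%

By parent–child attribution (R3), Arjun Delgado is treated as also owning Yuki Delgado's interest in Halcyon Pharma AG, giving 38% + 21% = 59%.
By parent–child attribution (R3), Arjun Delgado is treated as also owning Yuki Delgado's interest in Ridgefield Industries Corp, giving 57% + 43% = 100%.
Chain via Halcyon Pharma AG → Oakhollow Group plc (R2): 59% × 51% × 46% = 13.8414% of Ashford Shipping BV.
Chain via Ridgefield Industries Corp. → Stonebridge Logistics SA (R2): 100% × 13% × 21% = 2.73% of Ashford Shipping BV.
Aggregating (R1): 13.8414% + 2.73% = 16.5714%.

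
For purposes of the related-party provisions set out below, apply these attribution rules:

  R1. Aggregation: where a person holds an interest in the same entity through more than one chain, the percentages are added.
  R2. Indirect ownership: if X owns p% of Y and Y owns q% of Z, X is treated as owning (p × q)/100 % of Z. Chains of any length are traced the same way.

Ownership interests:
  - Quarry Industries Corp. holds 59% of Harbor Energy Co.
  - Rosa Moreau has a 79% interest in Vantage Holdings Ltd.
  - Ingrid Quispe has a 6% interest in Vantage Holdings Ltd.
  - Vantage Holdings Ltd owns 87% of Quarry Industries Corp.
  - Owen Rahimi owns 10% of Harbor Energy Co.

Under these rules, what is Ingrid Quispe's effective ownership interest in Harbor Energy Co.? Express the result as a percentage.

3.0798%

Chain via Vantage Holdings Ltd → Quarry Industries Corp. (R2): 6% × 87% × 59% = 3.0798% of Harbor Energy Co.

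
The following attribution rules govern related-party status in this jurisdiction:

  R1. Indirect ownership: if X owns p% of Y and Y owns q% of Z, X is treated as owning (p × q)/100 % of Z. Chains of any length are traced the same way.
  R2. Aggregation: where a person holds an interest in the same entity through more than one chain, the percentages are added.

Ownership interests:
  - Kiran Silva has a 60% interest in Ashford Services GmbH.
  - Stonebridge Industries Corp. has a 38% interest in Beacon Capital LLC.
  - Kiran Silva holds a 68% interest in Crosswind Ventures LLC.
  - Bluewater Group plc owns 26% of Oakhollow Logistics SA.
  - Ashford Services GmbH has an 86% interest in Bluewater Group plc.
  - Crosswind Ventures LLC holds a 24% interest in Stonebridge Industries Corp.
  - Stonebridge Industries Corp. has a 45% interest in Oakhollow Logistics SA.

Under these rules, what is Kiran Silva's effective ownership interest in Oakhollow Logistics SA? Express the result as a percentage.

Chain via Crosswind Ventures LLC → Stonebridge Industries Corp. (R1): 68% × 24% × 45% = 7.344% of Oakhollow Logistics SA.
Chain via Ashford Services GmbH → Bluewater Group plc (R1): 60% × 86% × 26% = 13.416% of Oakhollow Logistics SA.
Aggregating (R2): 7.344% + 13.416% = 20.76%.

20.76%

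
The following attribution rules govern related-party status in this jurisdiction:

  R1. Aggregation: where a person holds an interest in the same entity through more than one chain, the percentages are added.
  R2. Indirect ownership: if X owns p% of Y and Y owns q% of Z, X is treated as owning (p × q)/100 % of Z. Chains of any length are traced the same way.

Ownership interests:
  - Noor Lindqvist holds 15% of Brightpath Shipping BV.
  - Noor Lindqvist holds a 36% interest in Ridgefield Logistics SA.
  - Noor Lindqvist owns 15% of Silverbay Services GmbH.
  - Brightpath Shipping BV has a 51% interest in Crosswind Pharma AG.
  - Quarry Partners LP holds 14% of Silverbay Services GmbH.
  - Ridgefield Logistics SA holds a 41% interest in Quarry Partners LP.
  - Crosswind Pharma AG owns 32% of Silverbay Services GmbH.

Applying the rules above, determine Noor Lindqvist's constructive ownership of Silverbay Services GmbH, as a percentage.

Chain via Brightpath Shipping BV → Crosswind Pharma AG (R2): 15% × 51% × 32% = 2.448% of Silverbay Services GmbH.
Chain via Ridgefield Logistics SA → Quarry Partners LP (R2): 36% × 41% × 14% = 2.0664% of Silverbay Services GmbH.
Direct interest in Silverbay Services GmbH: 15%.
Aggregating (R1): 2.448% + 2.0664% + 15% = 19.5144%.

19.5144%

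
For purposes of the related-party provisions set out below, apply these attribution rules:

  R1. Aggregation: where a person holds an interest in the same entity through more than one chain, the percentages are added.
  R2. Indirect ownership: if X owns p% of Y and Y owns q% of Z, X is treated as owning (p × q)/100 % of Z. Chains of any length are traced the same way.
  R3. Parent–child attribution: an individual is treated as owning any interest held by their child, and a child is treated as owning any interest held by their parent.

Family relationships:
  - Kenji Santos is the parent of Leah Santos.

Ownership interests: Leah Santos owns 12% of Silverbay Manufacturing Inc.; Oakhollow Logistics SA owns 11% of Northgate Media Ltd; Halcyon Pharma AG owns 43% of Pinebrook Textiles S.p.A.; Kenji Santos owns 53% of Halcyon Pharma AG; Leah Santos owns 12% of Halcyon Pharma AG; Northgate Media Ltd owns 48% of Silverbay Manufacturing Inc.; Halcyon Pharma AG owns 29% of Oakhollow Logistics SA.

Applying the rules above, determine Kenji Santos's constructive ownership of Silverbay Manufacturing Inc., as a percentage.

12.99528%

By parent–child attribution (R3), Kenji Santos is treated as also owning Leah Santos's interest in Halcyon Pharma AG, giving 53% + 12% = 65%.
By parent–child attribution (R3), Kenji Santos is treated as owning Leah Santos's 12% interest in Silverbay Manufacturing Inc.
Chain via Halcyon Pharma AG → Oakhollow Logistics SA → Northgate Media Ltd (R2): 65% × 29% × 11% × 48% = 0.99528% of Silverbay Manufacturing Inc.
Direct interest in Silverbay Manufacturing Inc: 12%.
Aggregating (R1): 0.99528% + 12% = 12.99528%.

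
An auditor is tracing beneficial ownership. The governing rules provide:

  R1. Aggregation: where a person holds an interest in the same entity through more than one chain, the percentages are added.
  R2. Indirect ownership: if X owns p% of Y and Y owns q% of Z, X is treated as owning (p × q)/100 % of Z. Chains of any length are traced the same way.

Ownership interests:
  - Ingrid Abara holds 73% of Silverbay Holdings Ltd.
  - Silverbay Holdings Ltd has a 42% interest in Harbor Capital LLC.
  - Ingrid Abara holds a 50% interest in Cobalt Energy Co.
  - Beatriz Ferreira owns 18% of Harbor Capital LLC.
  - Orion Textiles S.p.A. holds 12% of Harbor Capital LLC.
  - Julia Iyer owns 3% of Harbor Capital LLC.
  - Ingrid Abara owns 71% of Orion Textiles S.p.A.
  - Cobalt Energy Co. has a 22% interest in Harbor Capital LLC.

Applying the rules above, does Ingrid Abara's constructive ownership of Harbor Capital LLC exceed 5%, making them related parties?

Yes

Chain via Cobalt Energy Co. (R2): 50% × 22% = 11% of Harbor Capital LLC.
Chain via Orion Textiles S.p.A. (R2): 71% × 12% = 8.52% of Harbor Capital LLC.
Chain via Silverbay Holdings Ltd (R2): 73% × 42% = 30.66% of Harbor Capital LLC.
Aggregating (R1): 11% + 8.52% + 30.66% = 50.18%.
50.18% exceeds the 5% threshold, so Ingrid is a related party to Harbor Capital LLC.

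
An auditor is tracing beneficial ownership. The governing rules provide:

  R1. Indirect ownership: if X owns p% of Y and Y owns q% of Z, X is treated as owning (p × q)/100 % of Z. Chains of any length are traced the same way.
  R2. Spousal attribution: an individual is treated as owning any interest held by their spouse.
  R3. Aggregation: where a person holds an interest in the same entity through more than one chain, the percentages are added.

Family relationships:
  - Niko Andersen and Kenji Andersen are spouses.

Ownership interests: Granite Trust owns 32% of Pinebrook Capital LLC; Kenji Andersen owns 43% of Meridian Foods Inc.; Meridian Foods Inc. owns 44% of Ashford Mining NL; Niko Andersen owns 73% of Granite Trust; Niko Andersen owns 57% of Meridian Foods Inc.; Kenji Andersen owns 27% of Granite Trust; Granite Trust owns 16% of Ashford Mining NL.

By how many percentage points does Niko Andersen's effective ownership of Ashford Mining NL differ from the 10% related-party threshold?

By spousal attribution (R2), Niko Andersen is treated as also owning Kenji Andersen's interest in Granite Trust, giving 73% + 27% = 100%.
By spousal attribution (R2), Niko Andersen is treated as also owning Kenji Andersen's interest in Meridian Foods Inc, giving 57% + 43% = 100%.
Chain via Granite Trust (R1): 100% × 16% = 16% of Ashford Mining NL.
Chain via Meridian Foods Inc. (R1): 100% × 44% = 44% of Ashford Mining NL.
Aggregating (R3): 16% + 44% = 60%.
60% exceeds the 10% threshold by 50 percentage points.

50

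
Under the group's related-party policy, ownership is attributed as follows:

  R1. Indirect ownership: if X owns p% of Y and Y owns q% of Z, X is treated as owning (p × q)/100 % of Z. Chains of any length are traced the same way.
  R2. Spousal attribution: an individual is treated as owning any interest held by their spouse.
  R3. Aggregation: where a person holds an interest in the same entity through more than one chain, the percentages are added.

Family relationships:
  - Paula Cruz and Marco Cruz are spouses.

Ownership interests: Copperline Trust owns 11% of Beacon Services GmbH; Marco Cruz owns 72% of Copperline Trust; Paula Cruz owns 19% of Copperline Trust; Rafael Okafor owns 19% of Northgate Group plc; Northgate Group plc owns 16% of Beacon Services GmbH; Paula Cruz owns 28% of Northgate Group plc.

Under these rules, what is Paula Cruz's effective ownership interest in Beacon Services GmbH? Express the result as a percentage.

By spousal attribution (R2), Paula Cruz is treated as also owning Marco Cruz's interest in Copperline Trust, giving 19% + 72% = 91%.
Chain via Copperline Trust (R1): 91% × 11% = 10.01% of Beacon Services GmbH.
Chain via Northgate Group plc (R1): 28% × 16% = 4.48% of Beacon Services GmbH.
Aggregating (R3): 10.01% + 4.48% = 14.49%.

14.49%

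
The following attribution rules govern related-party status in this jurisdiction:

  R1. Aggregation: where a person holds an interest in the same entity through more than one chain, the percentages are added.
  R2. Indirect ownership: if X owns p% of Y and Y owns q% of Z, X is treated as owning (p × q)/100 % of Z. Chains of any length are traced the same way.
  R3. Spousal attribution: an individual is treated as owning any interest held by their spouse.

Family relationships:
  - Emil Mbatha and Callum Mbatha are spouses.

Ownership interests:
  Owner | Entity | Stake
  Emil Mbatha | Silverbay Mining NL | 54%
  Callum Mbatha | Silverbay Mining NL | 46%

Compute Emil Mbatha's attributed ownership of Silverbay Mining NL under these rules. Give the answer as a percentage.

100%

By spousal attribution (R3), Emil Mbatha is treated as also owning Callum Mbatha's interest in Silverbay Mining NL, giving 54% + 46% = 100%.
Direct interest in Silverbay Mining NL: 100%.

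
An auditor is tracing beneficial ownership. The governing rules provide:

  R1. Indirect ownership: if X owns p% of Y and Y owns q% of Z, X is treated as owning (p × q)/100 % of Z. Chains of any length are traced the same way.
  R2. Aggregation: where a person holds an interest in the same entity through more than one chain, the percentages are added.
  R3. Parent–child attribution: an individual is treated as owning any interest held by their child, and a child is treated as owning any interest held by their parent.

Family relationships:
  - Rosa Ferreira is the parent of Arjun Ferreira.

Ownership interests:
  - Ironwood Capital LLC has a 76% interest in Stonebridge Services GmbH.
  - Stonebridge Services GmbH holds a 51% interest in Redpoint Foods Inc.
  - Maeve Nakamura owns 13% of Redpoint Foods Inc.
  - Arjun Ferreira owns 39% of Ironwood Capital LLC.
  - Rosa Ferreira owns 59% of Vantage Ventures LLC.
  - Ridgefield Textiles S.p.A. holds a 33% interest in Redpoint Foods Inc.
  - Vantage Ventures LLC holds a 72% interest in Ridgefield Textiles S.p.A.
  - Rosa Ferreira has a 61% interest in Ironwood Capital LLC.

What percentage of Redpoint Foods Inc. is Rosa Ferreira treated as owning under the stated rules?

By parent–child attribution (R3), Rosa Ferreira is treated as also owning Arjun Ferreira's interest in Ironwood Capital LLC, giving 61% + 39% = 100%.
Chain via Ironwood Capital LLC → Stonebridge Services GmbH (R1): 100% × 76% × 51% = 38.76% of Redpoint Foods Inc.
Chain via Vantage Ventures LLC → Ridgefield Textiles S.p.A. (R1): 59% × 72% × 33% = 14.0184% of Redpoint Foods Inc.
Aggregating (R2): 38.76% + 14.0184% = 52.7784%.

52.7784%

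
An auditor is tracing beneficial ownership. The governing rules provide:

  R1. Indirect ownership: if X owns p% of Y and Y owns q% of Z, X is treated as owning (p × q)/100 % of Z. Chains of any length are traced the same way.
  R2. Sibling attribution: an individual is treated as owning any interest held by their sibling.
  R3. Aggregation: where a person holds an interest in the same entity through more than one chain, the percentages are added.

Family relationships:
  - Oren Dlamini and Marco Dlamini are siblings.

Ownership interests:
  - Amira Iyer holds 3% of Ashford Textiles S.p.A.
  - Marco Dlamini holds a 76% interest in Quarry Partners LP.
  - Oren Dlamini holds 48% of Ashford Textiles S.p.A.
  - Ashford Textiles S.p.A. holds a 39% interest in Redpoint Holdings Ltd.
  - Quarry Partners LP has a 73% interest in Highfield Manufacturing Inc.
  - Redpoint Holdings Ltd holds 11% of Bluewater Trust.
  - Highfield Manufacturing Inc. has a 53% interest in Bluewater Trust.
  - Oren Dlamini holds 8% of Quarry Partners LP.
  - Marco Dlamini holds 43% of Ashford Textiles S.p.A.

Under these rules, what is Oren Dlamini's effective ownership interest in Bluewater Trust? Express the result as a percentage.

By sibling attribution (R2), Oren Dlamini is treated as also owning Marco Dlamini's interest in Quarry Partners LP, giving 8% + 76% = 84%.
By sibling attribution (R2), Oren Dlamini is treated as also owning Marco Dlamini's interest in Ashford Textiles S.p.A, giving 48% + 43% = 91%.
Chain via Quarry Partners LP → Highfield Manufacturing Inc. (R1): 84% × 73% × 53% = 32.4996% of Bluewater Trust.
Chain via Ashford Textiles S.p.A. → Redpoint Holdings Ltd (R1): 91% × 39% × 11% = 3.9039% of Bluewater Trust.
Aggregating (R3): 32.4996% + 3.9039% = 36.4035%.

36.4035%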